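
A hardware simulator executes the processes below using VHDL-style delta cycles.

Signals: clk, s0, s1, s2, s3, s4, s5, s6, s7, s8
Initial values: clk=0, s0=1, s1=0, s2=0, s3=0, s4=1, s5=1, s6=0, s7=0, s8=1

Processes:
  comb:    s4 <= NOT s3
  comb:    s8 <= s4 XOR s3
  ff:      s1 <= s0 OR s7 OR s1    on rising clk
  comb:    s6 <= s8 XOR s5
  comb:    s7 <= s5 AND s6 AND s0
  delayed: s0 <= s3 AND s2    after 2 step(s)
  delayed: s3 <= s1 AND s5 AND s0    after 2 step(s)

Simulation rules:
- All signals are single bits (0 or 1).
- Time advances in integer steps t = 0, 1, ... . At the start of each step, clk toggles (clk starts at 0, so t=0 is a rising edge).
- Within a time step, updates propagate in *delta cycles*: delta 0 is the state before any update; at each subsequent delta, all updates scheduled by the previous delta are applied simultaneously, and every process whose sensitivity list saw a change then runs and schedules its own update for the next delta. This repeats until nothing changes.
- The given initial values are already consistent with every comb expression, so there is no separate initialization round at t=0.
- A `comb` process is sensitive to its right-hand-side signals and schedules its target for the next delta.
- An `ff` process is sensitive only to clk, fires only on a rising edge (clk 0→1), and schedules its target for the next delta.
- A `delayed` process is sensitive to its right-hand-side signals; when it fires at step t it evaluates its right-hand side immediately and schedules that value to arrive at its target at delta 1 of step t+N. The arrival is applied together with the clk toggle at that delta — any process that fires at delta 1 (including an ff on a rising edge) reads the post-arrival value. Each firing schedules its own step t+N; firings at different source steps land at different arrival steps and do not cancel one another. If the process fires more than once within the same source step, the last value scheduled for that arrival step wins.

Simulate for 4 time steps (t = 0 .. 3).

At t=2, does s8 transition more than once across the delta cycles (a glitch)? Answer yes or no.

yes

t0.Δ0 s7=0 s1=0 s5=1 s2=0 s6=0 s3=0 s0=1 s4=1 clk=0 s8=1
t0.Δ1 s7=0 s1=0 s5=1 s2=0 s6=0 s3=0 s0=1 s4=1 clk=1 s8=1
t0.Δ2 s7=0 s1=1 s5=1 s2=0 s6=0 s3=0 s0=1 s4=1 clk=1 s8=1
t1.Δ0 s7=0 s1=1 s5=1 s2=0 s6=0 s3=0 s0=1 s4=1 clk=1 s8=1
t1.Δ1 s7=0 s1=1 s5=1 s2=0 s6=0 s3=0 s0=1 s4=1 clk=0 s8=1
t2.Δ0 s7=0 s1=1 s5=1 s2=0 s6=0 s3=0 s0=1 s4=1 clk=0 s8=1
t2.Δ1 s7=0 s1=1 s5=1 s2=0 s6=0 s3=1 s0=1 s4=1 clk=1 s8=1
t2.Δ2 s7=0 s1=1 s5=1 s2=0 s6=0 s3=1 s0=1 s4=0 clk=1 s8=0
t2.Δ3 s7=0 s1=1 s5=1 s2=0 s6=1 s3=1 s0=1 s4=0 clk=1 s8=1
t2.Δ4 s7=1 s1=1 s5=1 s2=0 s6=0 s3=1 s0=1 s4=0 clk=1 s8=1
t2.Δ5 s7=0 s1=1 s5=1 s2=0 s6=0 s3=1 s0=1 s4=0 clk=1 s8=1
t3.Δ0 s7=0 s1=1 s5=1 s2=0 s6=0 s3=1 s0=1 s4=0 clk=1 s8=1
t3.Δ1 s7=0 s1=1 s5=1 s2=0 s6=0 s3=1 s0=1 s4=0 clk=0 s8=1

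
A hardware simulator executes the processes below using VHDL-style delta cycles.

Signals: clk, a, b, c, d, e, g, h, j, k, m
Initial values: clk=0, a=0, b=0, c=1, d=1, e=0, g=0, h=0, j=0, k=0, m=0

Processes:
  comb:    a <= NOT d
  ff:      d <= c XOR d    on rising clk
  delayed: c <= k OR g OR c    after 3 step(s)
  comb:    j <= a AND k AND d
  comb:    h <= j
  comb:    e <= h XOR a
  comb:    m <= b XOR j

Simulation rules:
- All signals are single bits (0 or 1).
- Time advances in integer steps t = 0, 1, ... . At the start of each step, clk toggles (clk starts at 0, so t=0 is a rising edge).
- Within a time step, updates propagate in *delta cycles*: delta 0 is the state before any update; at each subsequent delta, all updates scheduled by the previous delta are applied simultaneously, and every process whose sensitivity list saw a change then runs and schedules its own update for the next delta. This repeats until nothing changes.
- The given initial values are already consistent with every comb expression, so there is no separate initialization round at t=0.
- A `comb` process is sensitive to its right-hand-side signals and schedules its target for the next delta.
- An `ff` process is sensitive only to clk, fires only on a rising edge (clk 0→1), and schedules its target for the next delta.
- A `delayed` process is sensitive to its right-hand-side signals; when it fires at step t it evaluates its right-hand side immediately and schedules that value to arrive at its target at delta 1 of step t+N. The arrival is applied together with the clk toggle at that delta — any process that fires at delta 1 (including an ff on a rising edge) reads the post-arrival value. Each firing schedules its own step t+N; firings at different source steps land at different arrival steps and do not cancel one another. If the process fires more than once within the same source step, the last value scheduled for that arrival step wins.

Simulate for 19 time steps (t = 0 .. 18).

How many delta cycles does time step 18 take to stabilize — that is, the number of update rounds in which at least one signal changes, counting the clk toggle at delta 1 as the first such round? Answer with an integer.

t=0 Δ0: c=1 m=0 e=0 b=0 h=0 j=0 g=0 a=0 k=0 d=1 clk=0
  Δ1: clk:0→1
  Δ2: d:1→0
  Δ3: a:0→1
  Δ4: e:0→1
  (4Δ to stable)
t=1 Δ0: c=1 m=0 e=1 b=0 h=0 j=0 g=0 a=1 k=0 d=0 clk=1
  Δ1: clk:1→0
  (1Δ to stable)
t=2 Δ0: c=1 m=0 e=1 b=0 h=0 j=0 g=0 a=1 k=0 d=0 clk=0
  Δ1: clk:0→1
  Δ2: d:0→1
  Δ3: a:1→0
  Δ4: e:1→0
  (4Δ to stable)
t=3 Δ0: c=1 m=0 e=0 b=0 h=0 j=0 g=0 a=0 k=0 d=1 clk=1
  Δ1: clk:1→0
  (1Δ to stable)
t=4 Δ0: c=1 m=0 e=0 b=0 h=0 j=0 g=0 a=0 k=0 d=1 clk=0
  Δ1: clk:0→1
  Δ2: d:1→0
  Δ3: a:0→1
  Δ4: e:0→1
  (4Δ to stable)
t=5 Δ0: c=1 m=0 e=1 b=0 h=0 j=0 g=0 a=1 k=0 d=0 clk=1
  Δ1: clk:1→0
  (1Δ to stable)
t=6 Δ0: c=1 m=0 e=1 b=0 h=0 j=0 g=0 a=1 k=0 d=0 clk=0
  Δ1: clk:0→1
  Δ2: d:0→1
  Δ3: a:1→0
  Δ4: e:1→0
  (4Δ to stable)
t=7 Δ0: c=1 m=0 e=0 b=0 h=0 j=0 g=0 a=0 k=0 d=1 clk=1
  Δ1: clk:1→0
  (1Δ to stable)
t=8 Δ0: c=1 m=0 e=0 b=0 h=0 j=0 g=0 a=0 k=0 d=1 clk=0
  Δ1: clk:0→1
  Δ2: d:1→0
  Δ3: a:0→1
  Δ4: e:0→1
  (4Δ to stable)
t=9 Δ0: c=1 m=0 e=1 b=0 h=0 j=0 g=0 a=1 k=0 d=0 clk=1
  Δ1: clk:1→0
  (1Δ to stable)
t=10 Δ0: c=1 m=0 e=1 b=0 h=0 j=0 g=0 a=1 k=0 d=0 clk=0
  Δ1: clk:0→1
  Δ2: d:0→1
  Δ3: a:1→0
  Δ4: e:1→0
  (4Δ to stable)
t=11 Δ0: c=1 m=0 e=0 b=0 h=0 j=0 g=0 a=0 k=0 d=1 clk=1
  Δ1: clk:1→0
  (1Δ to stable)
t=12 Δ0: c=1 m=0 e=0 b=0 h=0 j=0 g=0 a=0 k=0 d=1 clk=0
  Δ1: clk:0→1
  Δ2: d:1→0
  Δ3: a:0→1
  Δ4: e:0→1
  (4Δ to stable)
t=13 Δ0: c=1 m=0 e=1 b=0 h=0 j=0 g=0 a=1 k=0 d=0 clk=1
  Δ1: clk:1→0
  (1Δ to stable)
t=14 Δ0: c=1 m=0 e=1 b=0 h=0 j=0 g=0 a=1 k=0 d=0 clk=0
  Δ1: clk:0→1
  Δ2: d:0→1
  Δ3: a:1→0
  Δ4: e:1→0
  (4Δ to stable)
t=15 Δ0: c=1 m=0 e=0 b=0 h=0 j=0 g=0 a=0 k=0 d=1 clk=1
  Δ1: clk:1→0
  (1Δ to stable)
t=16 Δ0: c=1 m=0 e=0 b=0 h=0 j=0 g=0 a=0 k=0 d=1 clk=0
  Δ1: clk:0→1
  Δ2: d:1→0
  Δ3: a:0→1
  Δ4: e:0→1
  (4Δ to stable)
t=17 Δ0: c=1 m=0 e=1 b=0 h=0 j=0 g=0 a=1 k=0 d=0 clk=1
  Δ1: clk:1→0
  (1Δ to stable)
t=18 Δ0: c=1 m=0 e=1 b=0 h=0 j=0 g=0 a=1 k=0 d=0 clk=0
  Δ1: clk:0→1
  Δ2: d:0→1
  Δ3: a:1→0
  Δ4: e:1→0
  (4Δ to stable)

4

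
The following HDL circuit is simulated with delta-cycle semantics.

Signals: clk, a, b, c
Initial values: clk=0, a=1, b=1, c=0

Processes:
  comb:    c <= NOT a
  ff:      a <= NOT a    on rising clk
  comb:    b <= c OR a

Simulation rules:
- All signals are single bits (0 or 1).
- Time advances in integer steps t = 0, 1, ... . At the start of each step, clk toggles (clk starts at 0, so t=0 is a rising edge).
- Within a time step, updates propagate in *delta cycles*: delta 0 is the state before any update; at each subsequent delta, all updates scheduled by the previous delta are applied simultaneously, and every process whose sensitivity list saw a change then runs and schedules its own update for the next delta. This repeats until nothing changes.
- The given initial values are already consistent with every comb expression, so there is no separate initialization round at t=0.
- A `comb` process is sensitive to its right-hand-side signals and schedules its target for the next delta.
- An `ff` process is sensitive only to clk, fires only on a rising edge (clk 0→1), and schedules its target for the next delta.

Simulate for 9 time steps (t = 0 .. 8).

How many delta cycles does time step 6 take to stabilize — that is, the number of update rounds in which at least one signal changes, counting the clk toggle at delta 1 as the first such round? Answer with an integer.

3

[bits: a,b,clk,c]
t=0: Δ0=1100 Δ1=1110 Δ2=0110 Δ3=0011 Δ4=0111 | 4Δ
t=1: Δ0=0111 Δ1=0101 | 1Δ
t=2: Δ0=0101 Δ1=0111 Δ2=1111 Δ3=1110 | 3Δ
t=3: Δ0=1110 Δ1=1100 | 1Δ
t=4: Δ0=1100 Δ1=1110 Δ2=0110 Δ3=0011 Δ4=0111 | 4Δ
t=5: Δ0=0111 Δ1=0101 | 1Δ
t=6: Δ0=0101 Δ1=0111 Δ2=1111 Δ3=1110 | 3Δ
t=7: Δ0=1110 Δ1=1100 | 1Δ
t=8: Δ0=1100 Δ1=1110 Δ2=0110 Δ3=0011 Δ4=0111 | 4Δ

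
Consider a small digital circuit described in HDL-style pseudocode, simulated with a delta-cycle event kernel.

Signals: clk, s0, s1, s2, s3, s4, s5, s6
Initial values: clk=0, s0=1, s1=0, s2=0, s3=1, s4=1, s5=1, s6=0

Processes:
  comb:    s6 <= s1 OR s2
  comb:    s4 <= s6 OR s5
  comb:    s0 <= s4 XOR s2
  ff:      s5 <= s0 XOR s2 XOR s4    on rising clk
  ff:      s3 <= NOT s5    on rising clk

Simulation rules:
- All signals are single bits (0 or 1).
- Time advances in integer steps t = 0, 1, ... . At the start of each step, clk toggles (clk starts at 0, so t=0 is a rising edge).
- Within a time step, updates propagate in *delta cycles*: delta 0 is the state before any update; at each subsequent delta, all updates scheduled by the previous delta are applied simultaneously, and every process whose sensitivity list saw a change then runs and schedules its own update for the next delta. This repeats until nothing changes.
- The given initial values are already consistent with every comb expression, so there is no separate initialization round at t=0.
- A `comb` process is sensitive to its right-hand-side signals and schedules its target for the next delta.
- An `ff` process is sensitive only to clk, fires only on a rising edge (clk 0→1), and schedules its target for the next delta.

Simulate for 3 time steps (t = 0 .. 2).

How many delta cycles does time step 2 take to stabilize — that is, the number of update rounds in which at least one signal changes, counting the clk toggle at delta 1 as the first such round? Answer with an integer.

2

t0.Δ0 s1=0 s3=1 clk=0 s2=0 s4=1 s0=1 s5=1 s6=0
t0.Δ1 s1=0 s3=1 clk=1 s2=0 s4=1 s0=1 s5=1 s6=0
t0.Δ2 s1=0 s3=0 clk=1 s2=0 s4=1 s0=1 s5=0 s6=0
t0.Δ3 s1=0 s3=0 clk=1 s2=0 s4=0 s0=1 s5=0 s6=0
t0.Δ4 s1=0 s3=0 clk=1 s2=0 s4=0 s0=0 s5=0 s6=0
t1.Δ0 s1=0 s3=0 clk=1 s2=0 s4=0 s0=0 s5=0 s6=0
t1.Δ1 s1=0 s3=0 clk=0 s2=0 s4=0 s0=0 s5=0 s6=0
t2.Δ0 s1=0 s3=0 clk=0 s2=0 s4=0 s0=0 s5=0 s6=0
t2.Δ1 s1=0 s3=0 clk=1 s2=0 s4=0 s0=0 s5=0 s6=0
t2.Δ2 s1=0 s3=1 clk=1 s2=0 s4=0 s0=0 s5=0 s6=0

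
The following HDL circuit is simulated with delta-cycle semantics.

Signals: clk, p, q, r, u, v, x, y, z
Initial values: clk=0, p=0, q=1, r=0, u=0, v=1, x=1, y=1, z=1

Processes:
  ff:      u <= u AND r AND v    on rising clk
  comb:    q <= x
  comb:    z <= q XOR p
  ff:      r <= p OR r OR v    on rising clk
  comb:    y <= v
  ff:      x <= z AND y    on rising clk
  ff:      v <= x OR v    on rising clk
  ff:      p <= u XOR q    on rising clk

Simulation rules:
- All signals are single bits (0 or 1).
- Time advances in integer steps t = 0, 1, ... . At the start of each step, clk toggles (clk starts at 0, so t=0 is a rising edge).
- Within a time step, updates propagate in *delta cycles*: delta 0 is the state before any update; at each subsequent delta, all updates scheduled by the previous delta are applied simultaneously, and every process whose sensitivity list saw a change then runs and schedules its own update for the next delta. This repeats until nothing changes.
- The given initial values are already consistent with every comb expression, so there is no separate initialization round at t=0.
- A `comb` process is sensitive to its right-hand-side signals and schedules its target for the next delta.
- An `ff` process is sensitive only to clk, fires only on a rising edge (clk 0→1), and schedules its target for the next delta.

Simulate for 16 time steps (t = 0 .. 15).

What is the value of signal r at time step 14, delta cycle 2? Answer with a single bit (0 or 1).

1

[bits: clk,q,v,r,x,u,y,p,z]
t=0: Δ0=011010101 Δ1=111010101 Δ2=111110111 Δ3=111110110 | 3Δ
t=1: Δ0=111110110 Δ1=011110110 | 1Δ
t=2: Δ0=011110110 Δ1=111110110 Δ2=111100110 Δ3=101100110 Δ4=101100111 | 4Δ
t=3: Δ0=101100111 Δ1=001100111 | 1Δ
t=4: Δ0=001100111 Δ1=101100111 Δ2=101110101 Δ3=111110100 Δ4=111110101 | 4Δ
t=5: Δ0=111110101 Δ1=011110101 | 1Δ
t=6: Δ0=011110101 Δ1=111110101 Δ2=111110111 Δ3=111110110 | 3Δ
t=7: Δ0=111110110 Δ1=011110110 | 1Δ
t=8: Δ0=011110110 Δ1=111110110 Δ2=111100110 Δ3=101100110 Δ4=101100111 | 4Δ
t=9: Δ0=101100111 Δ1=001100111 | 1Δ
t=10: Δ0=001100111 Δ1=101100111 Δ2=101110101 Δ3=111110100 Δ4=111110101 | 4Δ
t=11: Δ0=111110101 Δ1=011110101 | 1Δ
t=12: Δ0=011110101 Δ1=111110101 Δ2=111110111 Δ3=111110110 | 3Δ
t=13: Δ0=111110110 Δ1=011110110 | 1Δ
t=14: Δ0=011110110 Δ1=111110110 Δ2=111100110 Δ3=101100110 Δ4=101100111 | 4Δ
t=15: Δ0=101100111 Δ1=001100111 | 1Δ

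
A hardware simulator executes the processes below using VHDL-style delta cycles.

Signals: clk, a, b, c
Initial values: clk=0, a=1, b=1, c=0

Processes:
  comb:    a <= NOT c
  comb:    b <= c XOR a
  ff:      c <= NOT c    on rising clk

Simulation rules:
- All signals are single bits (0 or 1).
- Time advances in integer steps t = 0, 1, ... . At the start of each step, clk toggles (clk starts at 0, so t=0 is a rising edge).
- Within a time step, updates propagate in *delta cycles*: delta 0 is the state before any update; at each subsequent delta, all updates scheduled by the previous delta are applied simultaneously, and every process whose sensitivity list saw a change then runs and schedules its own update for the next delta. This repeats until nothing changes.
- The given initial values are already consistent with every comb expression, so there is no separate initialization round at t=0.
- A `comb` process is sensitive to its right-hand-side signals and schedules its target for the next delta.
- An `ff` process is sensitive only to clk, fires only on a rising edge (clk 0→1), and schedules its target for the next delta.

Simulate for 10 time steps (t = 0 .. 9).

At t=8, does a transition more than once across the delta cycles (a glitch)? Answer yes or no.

t0.Δ0 c=0 b=1 a=1 clk=0
t0.Δ1 c=0 b=1 a=1 clk=1
t0.Δ2 c=1 b=1 a=1 clk=1
t0.Δ3 c=1 b=0 a=0 clk=1
t0.Δ4 c=1 b=1 a=0 clk=1
t1.Δ0 c=1 b=1 a=0 clk=1
t1.Δ1 c=1 b=1 a=0 clk=0
t2.Δ0 c=1 b=1 a=0 clk=0
t2.Δ1 c=1 b=1 a=0 clk=1
t2.Δ2 c=0 b=1 a=0 clk=1
t2.Δ3 c=0 b=0 a=1 clk=1
t2.Δ4 c=0 b=1 a=1 clk=1
t3.Δ0 c=0 b=1 a=1 clk=1
t3.Δ1 c=0 b=1 a=1 clk=0
t4.Δ0 c=0 b=1 a=1 clk=0
t4.Δ1 c=0 b=1 a=1 clk=1
t4.Δ2 c=1 b=1 a=1 clk=1
t4.Δ3 c=1 b=0 a=0 clk=1
t4.Δ4 c=1 b=1 a=0 clk=1
t5.Δ0 c=1 b=1 a=0 clk=1
t5.Δ1 c=1 b=1 a=0 clk=0
t6.Δ0 c=1 b=1 a=0 clk=0
t6.Δ1 c=1 b=1 a=0 clk=1
t6.Δ2 c=0 b=1 a=0 clk=1
t6.Δ3 c=0 b=0 a=1 clk=1
t6.Δ4 c=0 b=1 a=1 clk=1
t7.Δ0 c=0 b=1 a=1 clk=1
t7.Δ1 c=0 b=1 a=1 clk=0
t8.Δ0 c=0 b=1 a=1 clk=0
t8.Δ1 c=0 b=1 a=1 clk=1
t8.Δ2 c=1 b=1 a=1 clk=1
t8.Δ3 c=1 b=0 a=0 clk=1
t8.Δ4 c=1 b=1 a=0 clk=1
t9.Δ0 c=1 b=1 a=0 clk=1
t9.Δ1 c=1 b=1 a=0 clk=0

no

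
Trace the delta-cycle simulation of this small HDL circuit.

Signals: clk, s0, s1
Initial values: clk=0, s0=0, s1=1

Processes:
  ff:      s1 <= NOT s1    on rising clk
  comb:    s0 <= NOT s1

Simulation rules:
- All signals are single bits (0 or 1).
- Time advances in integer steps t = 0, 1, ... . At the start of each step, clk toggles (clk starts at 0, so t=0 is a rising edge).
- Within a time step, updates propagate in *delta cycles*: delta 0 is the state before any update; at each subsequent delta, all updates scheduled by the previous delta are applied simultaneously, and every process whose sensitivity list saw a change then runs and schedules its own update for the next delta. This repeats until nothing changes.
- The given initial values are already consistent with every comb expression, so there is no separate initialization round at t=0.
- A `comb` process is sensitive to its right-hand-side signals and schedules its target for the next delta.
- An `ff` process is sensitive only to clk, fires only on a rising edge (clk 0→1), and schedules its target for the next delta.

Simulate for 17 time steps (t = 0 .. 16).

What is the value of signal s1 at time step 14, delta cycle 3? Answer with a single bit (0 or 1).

1

t=0 Δ0: clk=0 s1=1 s0=0
  Δ1: clk:0→1
  Δ2: s1:1→0
  Δ3: s0:0→1
  (3Δ to stable)
t=1 Δ0: clk=1 s1=0 s0=1
  Δ1: clk:1→0
  (1Δ to stable)
t=2 Δ0: clk=0 s1=0 s0=1
  Δ1: clk:0→1
  Δ2: s1:0→1
  Δ3: s0:1→0
  (3Δ to stable)
t=3 Δ0: clk=1 s1=1 s0=0
  Δ1: clk:1→0
  (1Δ to stable)
t=4 Δ0: clk=0 s1=1 s0=0
  Δ1: clk:0→1
  Δ2: s1:1→0
  Δ3: s0:0→1
  (3Δ to stable)
t=5 Δ0: clk=1 s1=0 s0=1
  Δ1: clk:1→0
  (1Δ to stable)
t=6 Δ0: clk=0 s1=0 s0=1
  Δ1: clk:0→1
  Δ2: s1:0→1
  Δ3: s0:1→0
  (3Δ to stable)
t=7 Δ0: clk=1 s1=1 s0=0
  Δ1: clk:1→0
  (1Δ to stable)
t=8 Δ0: clk=0 s1=1 s0=0
  Δ1: clk:0→1
  Δ2: s1:1→0
  Δ3: s0:0→1
  (3Δ to stable)
t=9 Δ0: clk=1 s1=0 s0=1
  Δ1: clk:1→0
  (1Δ to stable)
t=10 Δ0: clk=0 s1=0 s0=1
  Δ1: clk:0→1
  Δ2: s1:0→1
  Δ3: s0:1→0
  (3Δ to stable)
t=11 Δ0: clk=1 s1=1 s0=0
  Δ1: clk:1→0
  (1Δ to stable)
t=12 Δ0: clk=0 s1=1 s0=0
  Δ1: clk:0→1
  Δ2: s1:1→0
  Δ3: s0:0→1
  (3Δ to stable)
t=13 Δ0: clk=1 s1=0 s0=1
  Δ1: clk:1→0
  (1Δ to stable)
t=14 Δ0: clk=0 s1=0 s0=1
  Δ1: clk:0→1
  Δ2: s1:0→1
  Δ3: s0:1→0
  (3Δ to stable)
t=15 Δ0: clk=1 s1=1 s0=0
  Δ1: clk:1→0
  (1Δ to stable)
t=16 Δ0: clk=0 s1=1 s0=0
  Δ1: clk:0→1
  Δ2: s1:1→0
  Δ3: s0:0→1
  (3Δ to stable)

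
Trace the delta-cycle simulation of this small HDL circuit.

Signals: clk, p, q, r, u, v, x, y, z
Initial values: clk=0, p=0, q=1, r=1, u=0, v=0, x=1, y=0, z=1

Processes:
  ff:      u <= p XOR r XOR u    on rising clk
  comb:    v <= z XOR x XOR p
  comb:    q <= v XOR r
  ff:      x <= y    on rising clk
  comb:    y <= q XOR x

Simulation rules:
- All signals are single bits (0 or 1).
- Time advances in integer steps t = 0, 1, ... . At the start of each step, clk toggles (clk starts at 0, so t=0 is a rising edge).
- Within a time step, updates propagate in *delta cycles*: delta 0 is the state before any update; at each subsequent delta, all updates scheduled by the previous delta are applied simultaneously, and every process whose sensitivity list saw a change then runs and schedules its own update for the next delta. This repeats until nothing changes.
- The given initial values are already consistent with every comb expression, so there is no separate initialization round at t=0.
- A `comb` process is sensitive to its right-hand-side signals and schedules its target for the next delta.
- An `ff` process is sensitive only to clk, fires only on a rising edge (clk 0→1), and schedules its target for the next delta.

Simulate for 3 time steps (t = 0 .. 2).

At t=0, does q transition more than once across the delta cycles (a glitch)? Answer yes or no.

t0.Δ0 p=0 r=1 clk=0 y=0 q=1 v=0 x=1 u=0 z=1
t0.Δ1 p=0 r=1 clk=1 y=0 q=1 v=0 x=1 u=0 z=1
t0.Δ2 p=0 r=1 clk=1 y=0 q=1 v=0 x=0 u=1 z=1
t0.Δ3 p=0 r=1 clk=1 y=1 q=1 v=1 x=0 u=1 z=1
t0.Δ4 p=0 r=1 clk=1 y=1 q=0 v=1 x=0 u=1 z=1
t0.Δ5 p=0 r=1 clk=1 y=0 q=0 v=1 x=0 u=1 z=1
t1.Δ0 p=0 r=1 clk=1 y=0 q=0 v=1 x=0 u=1 z=1
t1.Δ1 p=0 r=1 clk=0 y=0 q=0 v=1 x=0 u=1 z=1
t2.Δ0 p=0 r=1 clk=0 y=0 q=0 v=1 x=0 u=1 z=1
t2.Δ1 p=0 r=1 clk=1 y=0 q=0 v=1 x=0 u=1 z=1
t2.Δ2 p=0 r=1 clk=1 y=0 q=0 v=1 x=0 u=0 z=1

no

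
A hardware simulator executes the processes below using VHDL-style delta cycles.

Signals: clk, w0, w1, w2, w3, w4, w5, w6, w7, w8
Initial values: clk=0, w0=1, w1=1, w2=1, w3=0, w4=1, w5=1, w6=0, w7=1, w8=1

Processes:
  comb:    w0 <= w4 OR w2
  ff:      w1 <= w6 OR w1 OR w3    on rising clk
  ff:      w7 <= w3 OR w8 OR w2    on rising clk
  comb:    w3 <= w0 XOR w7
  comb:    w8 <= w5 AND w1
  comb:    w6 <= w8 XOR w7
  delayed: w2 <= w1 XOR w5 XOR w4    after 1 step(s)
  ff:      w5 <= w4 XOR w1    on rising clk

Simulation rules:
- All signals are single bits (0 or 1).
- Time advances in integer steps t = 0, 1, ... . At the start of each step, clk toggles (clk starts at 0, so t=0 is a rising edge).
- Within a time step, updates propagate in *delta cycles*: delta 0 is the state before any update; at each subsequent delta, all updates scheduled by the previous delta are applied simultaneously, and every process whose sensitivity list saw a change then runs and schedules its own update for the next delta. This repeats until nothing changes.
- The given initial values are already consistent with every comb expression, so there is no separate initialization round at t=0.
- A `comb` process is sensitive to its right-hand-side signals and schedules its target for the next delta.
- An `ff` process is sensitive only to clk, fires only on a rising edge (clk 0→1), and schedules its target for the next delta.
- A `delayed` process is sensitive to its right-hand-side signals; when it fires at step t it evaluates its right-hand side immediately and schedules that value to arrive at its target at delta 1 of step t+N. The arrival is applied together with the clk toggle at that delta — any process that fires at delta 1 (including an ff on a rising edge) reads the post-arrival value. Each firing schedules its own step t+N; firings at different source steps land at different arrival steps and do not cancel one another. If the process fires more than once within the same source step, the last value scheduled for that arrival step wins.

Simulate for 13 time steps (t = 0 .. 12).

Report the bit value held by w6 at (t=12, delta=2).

0

t0.Δ0 clk=0 w8=1 w2=1 w0=1 w5=1 w4=1 w3=0 w7=1 w6=0 w1=1
t0.Δ1 clk=1 w8=1 w2=1 w0=1 w5=1 w4=1 w3=0 w7=1 w6=0 w1=1
t0.Δ2 clk=1 w8=1 w2=1 w0=1 w5=0 w4=1 w3=0 w7=1 w6=0 w1=1
t0.Δ3 clk=1 w8=0 w2=1 w0=1 w5=0 w4=1 w3=0 w7=1 w6=0 w1=1
t0.Δ4 clk=1 w8=0 w2=1 w0=1 w5=0 w4=1 w3=0 w7=1 w6=1 w1=1
t1.Δ0 clk=1 w8=0 w2=1 w0=1 w5=0 w4=1 w3=0 w7=1 w6=1 w1=1
t1.Δ1 clk=0 w8=0 w2=0 w0=1 w5=0 w4=1 w3=0 w7=1 w6=1 w1=1
t2.Δ0 clk=0 w8=0 w2=0 w0=1 w5=0 w4=1 w3=0 w7=1 w6=1 w1=1
t2.Δ1 clk=1 w8=0 w2=0 w0=1 w5=0 w4=1 w3=0 w7=1 w6=1 w1=1
t2.Δ2 clk=1 w8=0 w2=0 w0=1 w5=0 w4=1 w3=0 w7=0 w6=1 w1=1
t2.Δ3 clk=1 w8=0 w2=0 w0=1 w5=0 w4=1 w3=1 w7=0 w6=0 w1=1
t3.Δ0 clk=1 w8=0 w2=0 w0=1 w5=0 w4=1 w3=1 w7=0 w6=0 w1=1
t3.Δ1 clk=0 w8=0 w2=0 w0=1 w5=0 w4=1 w3=1 w7=0 w6=0 w1=1
t4.Δ0 clk=0 w8=0 w2=0 w0=1 w5=0 w4=1 w3=1 w7=0 w6=0 w1=1
t4.Δ1 clk=1 w8=0 w2=0 w0=1 w5=0 w4=1 w3=1 w7=0 w6=0 w1=1
t4.Δ2 clk=1 w8=0 w2=0 w0=1 w5=0 w4=1 w3=1 w7=1 w6=0 w1=1
t4.Δ3 clk=1 w8=0 w2=0 w0=1 w5=0 w4=1 w3=0 w7=1 w6=1 w1=1
t5.Δ0 clk=1 w8=0 w2=0 w0=1 w5=0 w4=1 w3=0 w7=1 w6=1 w1=1
t5.Δ1 clk=0 w8=0 w2=0 w0=1 w5=0 w4=1 w3=0 w7=1 w6=1 w1=1
t6.Δ0 clk=0 w8=0 w2=0 w0=1 w5=0 w4=1 w3=0 w7=1 w6=1 w1=1
t6.Δ1 clk=1 w8=0 w2=0 w0=1 w5=0 w4=1 w3=0 w7=1 w6=1 w1=1
t6.Δ2 clk=1 w8=0 w2=0 w0=1 w5=0 w4=1 w3=0 w7=0 w6=1 w1=1
t6.Δ3 clk=1 w8=0 w2=0 w0=1 w5=0 w4=1 w3=1 w7=0 w6=0 w1=1
t7.Δ0 clk=1 w8=0 w2=0 w0=1 w5=0 w4=1 w3=1 w7=0 w6=0 w1=1
t7.Δ1 clk=0 w8=0 w2=0 w0=1 w5=0 w4=1 w3=1 w7=0 w6=0 w1=1
t8.Δ0 clk=0 w8=0 w2=0 w0=1 w5=0 w4=1 w3=1 w7=0 w6=0 w1=1
t8.Δ1 clk=1 w8=0 w2=0 w0=1 w5=0 w4=1 w3=1 w7=0 w6=0 w1=1
t8.Δ2 clk=1 w8=0 w2=0 w0=1 w5=0 w4=1 w3=1 w7=1 w6=0 w1=1
t8.Δ3 clk=1 w8=0 w2=0 w0=1 w5=0 w4=1 w3=0 w7=1 w6=1 w1=1
t9.Δ0 clk=1 w8=0 w2=0 w0=1 w5=0 w4=1 w3=0 w7=1 w6=1 w1=1
t9.Δ1 clk=0 w8=0 w2=0 w0=1 w5=0 w4=1 w3=0 w7=1 w6=1 w1=1
t10.Δ0 clk=0 w8=0 w2=0 w0=1 w5=0 w4=1 w3=0 w7=1 w6=1 w1=1
t10.Δ1 clk=1 w8=0 w2=0 w0=1 w5=0 w4=1 w3=0 w7=1 w6=1 w1=1
t10.Δ2 clk=1 w8=0 w2=0 w0=1 w5=0 w4=1 w3=0 w7=0 w6=1 w1=1
t10.Δ3 clk=1 w8=0 w2=0 w0=1 w5=0 w4=1 w3=1 w7=0 w6=0 w1=1
t11.Δ0 clk=1 w8=0 w2=0 w0=1 w5=0 w4=1 w3=1 w7=0 w6=0 w1=1
t11.Δ1 clk=0 w8=0 w2=0 w0=1 w5=0 w4=1 w3=1 w7=0 w6=0 w1=1
t12.Δ0 clk=0 w8=0 w2=0 w0=1 w5=0 w4=1 w3=1 w7=0 w6=0 w1=1
t12.Δ1 clk=1 w8=0 w2=0 w0=1 w5=0 w4=1 w3=1 w7=0 w6=0 w1=1
t12.Δ2 clk=1 w8=0 w2=0 w0=1 w5=0 w4=1 w3=1 w7=1 w6=0 w1=1
t12.Δ3 clk=1 w8=0 w2=0 w0=1 w5=0 w4=1 w3=0 w7=1 w6=1 w1=1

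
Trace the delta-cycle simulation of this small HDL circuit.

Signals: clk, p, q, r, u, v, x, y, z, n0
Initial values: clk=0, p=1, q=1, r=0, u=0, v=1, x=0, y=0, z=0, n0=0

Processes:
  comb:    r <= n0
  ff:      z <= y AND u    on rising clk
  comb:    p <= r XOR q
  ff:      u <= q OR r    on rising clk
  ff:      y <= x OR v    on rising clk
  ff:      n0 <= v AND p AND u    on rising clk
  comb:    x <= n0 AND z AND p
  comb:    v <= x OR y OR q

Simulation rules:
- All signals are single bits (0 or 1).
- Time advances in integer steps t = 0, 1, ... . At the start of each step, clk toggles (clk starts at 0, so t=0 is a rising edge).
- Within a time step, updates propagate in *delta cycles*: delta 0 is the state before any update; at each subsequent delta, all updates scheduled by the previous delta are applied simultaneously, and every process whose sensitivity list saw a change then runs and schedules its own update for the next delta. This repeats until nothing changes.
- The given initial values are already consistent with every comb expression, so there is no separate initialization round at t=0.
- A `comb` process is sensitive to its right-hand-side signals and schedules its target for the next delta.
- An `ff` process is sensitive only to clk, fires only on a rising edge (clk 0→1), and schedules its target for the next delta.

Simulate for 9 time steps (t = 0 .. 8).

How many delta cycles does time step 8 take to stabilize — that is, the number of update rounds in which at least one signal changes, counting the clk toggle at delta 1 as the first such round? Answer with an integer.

4

[bits: p,r,v,u,z,q,n0,clk,x,y]
t=0: Δ0=1010010000 Δ1=1010010100 Δ2=1011010101 | 2Δ
t=1: Δ0=1011010101 Δ1=1011010001 | 1Δ
t=2: Δ0=1011010001 Δ1=1011010101 Δ2=1011111101 Δ3=1111111111 Δ4=0111111111 Δ5=0111111101 | 5Δ
t=3: Δ0=0111111101 Δ1=0111111001 | 1Δ
t=4: Δ0=0111111001 Δ1=0111111101 Δ2=0111110101 Δ3=0011110101 Δ4=1011110101 | 4Δ
t=5: Δ0=1011110101 Δ1=1011110001 | 1Δ
t=6: Δ0=1011110001 Δ1=1011110101 Δ2=1011111101 Δ3=1111111111 Δ4=0111111111 Δ5=0111111101 | 5Δ
t=7: Δ0=0111111101 Δ1=0111111001 | 1Δ
t=8: Δ0=0111111001 Δ1=0111111101 Δ2=0111110101 Δ3=0011110101 Δ4=1011110101 | 4Δ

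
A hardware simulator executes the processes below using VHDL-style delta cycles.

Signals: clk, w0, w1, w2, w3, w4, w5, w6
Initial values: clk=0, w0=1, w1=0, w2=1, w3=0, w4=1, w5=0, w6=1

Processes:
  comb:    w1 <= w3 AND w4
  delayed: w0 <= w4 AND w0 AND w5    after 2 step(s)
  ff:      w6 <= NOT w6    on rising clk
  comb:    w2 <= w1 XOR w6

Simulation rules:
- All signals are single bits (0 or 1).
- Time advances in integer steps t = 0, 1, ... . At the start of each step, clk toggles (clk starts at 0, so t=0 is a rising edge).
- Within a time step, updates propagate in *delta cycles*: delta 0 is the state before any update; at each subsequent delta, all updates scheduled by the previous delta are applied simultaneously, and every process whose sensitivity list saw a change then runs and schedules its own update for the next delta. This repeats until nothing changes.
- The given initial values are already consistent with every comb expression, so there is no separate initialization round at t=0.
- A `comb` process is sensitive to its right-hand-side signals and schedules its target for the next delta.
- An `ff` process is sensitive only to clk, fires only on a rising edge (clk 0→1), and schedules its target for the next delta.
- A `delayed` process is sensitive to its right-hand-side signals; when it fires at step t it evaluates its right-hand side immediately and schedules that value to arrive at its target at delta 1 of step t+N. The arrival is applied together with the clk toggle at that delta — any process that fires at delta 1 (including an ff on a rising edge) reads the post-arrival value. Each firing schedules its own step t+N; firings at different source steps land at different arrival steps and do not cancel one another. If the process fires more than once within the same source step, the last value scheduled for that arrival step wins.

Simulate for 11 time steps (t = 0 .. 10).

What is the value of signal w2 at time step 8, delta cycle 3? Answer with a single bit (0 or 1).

0

t=0 Δ0: w0=1 clk=0 w6=1 w2=1 w3=0 w1=0 w5=0 w4=1
  Δ1: clk:0→1
  Δ2: w6:1→0
  Δ3: w2:1→0
  (3Δ to stable)
t=1 Δ0: w0=1 clk=1 w6=0 w2=0 w3=0 w1=0 w5=0 w4=1
  Δ1: clk:1→0
  (1Δ to stable)
t=2 Δ0: w0=1 clk=0 w6=0 w2=0 w3=0 w1=0 w5=0 w4=1
  Δ1: clk:0→1
  Δ2: w6:0→1
  Δ3: w2:0→1
  (3Δ to stable)
t=3 Δ0: w0=1 clk=1 w6=1 w2=1 w3=0 w1=0 w5=0 w4=1
  Δ1: clk:1→0
  (1Δ to stable)
t=4 Δ0: w0=1 clk=0 w6=1 w2=1 w3=0 w1=0 w5=0 w4=1
  Δ1: clk:0→1
  Δ2: w6:1→0
  Δ3: w2:1→0
  (3Δ to stable)
t=5 Δ0: w0=1 clk=1 w6=0 w2=0 w3=0 w1=0 w5=0 w4=1
  Δ1: clk:1→0
  (1Δ to stable)
t=6 Δ0: w0=1 clk=0 w6=0 w2=0 w3=0 w1=0 w5=0 w4=1
  Δ1: clk:0→1
  Δ2: w6:0→1
  Δ3: w2:0→1
  (3Δ to stable)
t=7 Δ0: w0=1 clk=1 w6=1 w2=1 w3=0 w1=0 w5=0 w4=1
  Δ1: clk:1→0
  (1Δ to stable)
t=8 Δ0: w0=1 clk=0 w6=1 w2=1 w3=0 w1=0 w5=0 w4=1
  Δ1: clk:0→1
  Δ2: w6:1→0
  Δ3: w2:1→0
  (3Δ to stable)
t=9 Δ0: w0=1 clk=1 w6=0 w2=0 w3=0 w1=0 w5=0 w4=1
  Δ1: clk:1→0
  (1Δ to stable)
t=10 Δ0: w0=1 clk=0 w6=0 w2=0 w3=0 w1=0 w5=0 w4=1
  Δ1: clk:0→1
  Δ2: w6:0→1
  Δ3: w2:0→1
  (3Δ to stable)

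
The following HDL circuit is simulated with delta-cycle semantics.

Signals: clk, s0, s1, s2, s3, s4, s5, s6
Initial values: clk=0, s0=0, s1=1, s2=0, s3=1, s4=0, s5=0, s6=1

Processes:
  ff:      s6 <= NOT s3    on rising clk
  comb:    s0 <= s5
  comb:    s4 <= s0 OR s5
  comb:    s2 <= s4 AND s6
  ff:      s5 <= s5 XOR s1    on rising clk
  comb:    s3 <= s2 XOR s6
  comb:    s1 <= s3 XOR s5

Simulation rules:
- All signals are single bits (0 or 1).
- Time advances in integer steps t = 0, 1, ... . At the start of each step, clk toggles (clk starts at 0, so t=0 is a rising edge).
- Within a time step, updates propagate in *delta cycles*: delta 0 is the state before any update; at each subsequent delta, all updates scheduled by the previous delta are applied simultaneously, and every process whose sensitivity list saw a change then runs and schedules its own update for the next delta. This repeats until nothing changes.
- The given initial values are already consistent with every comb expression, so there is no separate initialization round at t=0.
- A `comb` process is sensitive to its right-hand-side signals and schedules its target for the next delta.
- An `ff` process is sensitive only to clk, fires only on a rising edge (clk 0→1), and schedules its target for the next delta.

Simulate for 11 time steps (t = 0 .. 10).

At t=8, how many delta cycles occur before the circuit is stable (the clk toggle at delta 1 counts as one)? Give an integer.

t0.Δ0 s4=0 s5=0 s6=1 s0=0 clk=0 s3=1 s2=0 s1=1
t0.Δ1 s4=0 s5=0 s6=1 s0=0 clk=1 s3=1 s2=0 s1=1
t0.Δ2 s4=0 s5=1 s6=0 s0=0 clk=1 s3=1 s2=0 s1=1
t0.Δ3 s4=1 s5=1 s6=0 s0=1 clk=1 s3=0 s2=0 s1=0
t0.Δ4 s4=1 s5=1 s6=0 s0=1 clk=1 s3=0 s2=0 s1=1
t1.Δ0 s4=1 s5=1 s6=0 s0=1 clk=1 s3=0 s2=0 s1=1
t1.Δ1 s4=1 s5=1 s6=0 s0=1 clk=0 s3=0 s2=0 s1=1
t2.Δ0 s4=1 s5=1 s6=0 s0=1 clk=0 s3=0 s2=0 s1=1
t2.Δ1 s4=1 s5=1 s6=0 s0=1 clk=1 s3=0 s2=0 s1=1
t2.Δ2 s4=1 s5=0 s6=1 s0=1 clk=1 s3=0 s2=0 s1=1
t2.Δ3 s4=1 s5=0 s6=1 s0=0 clk=1 s3=1 s2=1 s1=0
t2.Δ4 s4=0 s5=0 s6=1 s0=0 clk=1 s3=0 s2=1 s1=1
t2.Δ5 s4=0 s5=0 s6=1 s0=0 clk=1 s3=0 s2=0 s1=0
t2.Δ6 s4=0 s5=0 s6=1 s0=0 clk=1 s3=1 s2=0 s1=0
t2.Δ7 s4=0 s5=0 s6=1 s0=0 clk=1 s3=1 s2=0 s1=1
t3.Δ0 s4=0 s5=0 s6=1 s0=0 clk=1 s3=1 s2=0 s1=1
t3.Δ1 s4=0 s5=0 s6=1 s0=0 clk=0 s3=1 s2=0 s1=1
t4.Δ0 s4=0 s5=0 s6=1 s0=0 clk=0 s3=1 s2=0 s1=1
t4.Δ1 s4=0 s5=0 s6=1 s0=0 clk=1 s3=1 s2=0 s1=1
t4.Δ2 s4=0 s5=1 s6=0 s0=0 clk=1 s3=1 s2=0 s1=1
t4.Δ3 s4=1 s5=1 s6=0 s0=1 clk=1 s3=0 s2=0 s1=0
t4.Δ4 s4=1 s5=1 s6=0 s0=1 clk=1 s3=0 s2=0 s1=1
t5.Δ0 s4=1 s5=1 s6=0 s0=1 clk=1 s3=0 s2=0 s1=1
t5.Δ1 s4=1 s5=1 s6=0 s0=1 clk=0 s3=0 s2=0 s1=1
t6.Δ0 s4=1 s5=1 s6=0 s0=1 clk=0 s3=0 s2=0 s1=1
t6.Δ1 s4=1 s5=1 s6=0 s0=1 clk=1 s3=0 s2=0 s1=1
t6.Δ2 s4=1 s5=0 s6=1 s0=1 clk=1 s3=0 s2=0 s1=1
t6.Δ3 s4=1 s5=0 s6=1 s0=0 clk=1 s3=1 s2=1 s1=0
t6.Δ4 s4=0 s5=0 s6=1 s0=0 clk=1 s3=0 s2=1 s1=1
t6.Δ5 s4=0 s5=0 s6=1 s0=0 clk=1 s3=0 s2=0 s1=0
t6.Δ6 s4=0 s5=0 s6=1 s0=0 clk=1 s3=1 s2=0 s1=0
t6.Δ7 s4=0 s5=0 s6=1 s0=0 clk=1 s3=1 s2=0 s1=1
t7.Δ0 s4=0 s5=0 s6=1 s0=0 clk=1 s3=1 s2=0 s1=1
t7.Δ1 s4=0 s5=0 s6=1 s0=0 clk=0 s3=1 s2=0 s1=1
t8.Δ0 s4=0 s5=0 s6=1 s0=0 clk=0 s3=1 s2=0 s1=1
t8.Δ1 s4=0 s5=0 s6=1 s0=0 clk=1 s3=1 s2=0 s1=1
t8.Δ2 s4=0 s5=1 s6=0 s0=0 clk=1 s3=1 s2=0 s1=1
t8.Δ3 s4=1 s5=1 s6=0 s0=1 clk=1 s3=0 s2=0 s1=0
t8.Δ4 s4=1 s5=1 s6=0 s0=1 clk=1 s3=0 s2=0 s1=1
t9.Δ0 s4=1 s5=1 s6=0 s0=1 clk=1 s3=0 s2=0 s1=1
t9.Δ1 s4=1 s5=1 s6=0 s0=1 clk=0 s3=0 s2=0 s1=1
t10.Δ0 s4=1 s5=1 s6=0 s0=1 clk=0 s3=0 s2=0 s1=1
t10.Δ1 s4=1 s5=1 s6=0 s0=1 clk=1 s3=0 s2=0 s1=1
t10.Δ2 s4=1 s5=0 s6=1 s0=1 clk=1 s3=0 s2=0 s1=1
t10.Δ3 s4=1 s5=0 s6=1 s0=0 clk=1 s3=1 s2=1 s1=0
t10.Δ4 s4=0 s5=0 s6=1 s0=0 clk=1 s3=0 s2=1 s1=1
t10.Δ5 s4=0 s5=0 s6=1 s0=0 clk=1 s3=0 s2=0 s1=0
t10.Δ6 s4=0 s5=0 s6=1 s0=0 clk=1 s3=1 s2=0 s1=0
t10.Δ7 s4=0 s5=0 s6=1 s0=0 clk=1 s3=1 s2=0 s1=1

4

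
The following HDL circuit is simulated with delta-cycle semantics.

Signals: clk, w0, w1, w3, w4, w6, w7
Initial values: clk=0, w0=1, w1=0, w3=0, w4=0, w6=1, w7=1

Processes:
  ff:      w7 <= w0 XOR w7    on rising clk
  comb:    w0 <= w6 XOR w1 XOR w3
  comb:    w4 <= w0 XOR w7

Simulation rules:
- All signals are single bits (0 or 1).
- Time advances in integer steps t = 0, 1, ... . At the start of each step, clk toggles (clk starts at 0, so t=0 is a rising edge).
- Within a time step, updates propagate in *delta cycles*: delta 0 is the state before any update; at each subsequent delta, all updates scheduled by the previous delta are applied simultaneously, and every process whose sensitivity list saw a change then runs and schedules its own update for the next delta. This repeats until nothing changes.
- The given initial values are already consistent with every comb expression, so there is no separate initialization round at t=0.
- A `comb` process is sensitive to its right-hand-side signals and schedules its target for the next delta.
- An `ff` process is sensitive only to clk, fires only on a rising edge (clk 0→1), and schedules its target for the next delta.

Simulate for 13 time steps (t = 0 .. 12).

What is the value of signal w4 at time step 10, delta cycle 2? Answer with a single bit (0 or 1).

1

t=0 Δ0: w0=1 w4=0 clk=0 w6=1 w7=1 w3=0 w1=0
  Δ1: clk:0→1
  Δ2: w7:1→0
  Δ3: w4:0→1
  (3Δ to stable)
t=1 Δ0: w0=1 w4=1 clk=1 w6=1 w7=0 w3=0 w1=0
  Δ1: clk:1→0
  (1Δ to stable)
t=2 Δ0: w0=1 w4=1 clk=0 w6=1 w7=0 w3=0 w1=0
  Δ1: clk:0→1
  Δ2: w7:0→1
  Δ3: w4:1→0
  (3Δ to stable)
t=3 Δ0: w0=1 w4=0 clk=1 w6=1 w7=1 w3=0 w1=0
  Δ1: clk:1→0
  (1Δ to stable)
t=4 Δ0: w0=1 w4=0 clk=0 w6=1 w7=1 w3=0 w1=0
  Δ1: clk:0→1
  Δ2: w7:1→0
  Δ3: w4:0→1
  (3Δ to stable)
t=5 Δ0: w0=1 w4=1 clk=1 w6=1 w7=0 w3=0 w1=0
  Δ1: clk:1→0
  (1Δ to stable)
t=6 Δ0: w0=1 w4=1 clk=0 w6=1 w7=0 w3=0 w1=0
  Δ1: clk:0→1
  Δ2: w7:0→1
  Δ3: w4:1→0
  (3Δ to stable)
t=7 Δ0: w0=1 w4=0 clk=1 w6=1 w7=1 w3=0 w1=0
  Δ1: clk:1→0
  (1Δ to stable)
t=8 Δ0: w0=1 w4=0 clk=0 w6=1 w7=1 w3=0 w1=0
  Δ1: clk:0→1
  Δ2: w7:1→0
  Δ3: w4:0→1
  (3Δ to stable)
t=9 Δ0: w0=1 w4=1 clk=1 w6=1 w7=0 w3=0 w1=0
  Δ1: clk:1→0
  (1Δ to stable)
t=10 Δ0: w0=1 w4=1 clk=0 w6=1 w7=0 w3=0 w1=0
  Δ1: clk:0→1
  Δ2: w7:0→1
  Δ3: w4:1→0
  (3Δ to stable)
t=11 Δ0: w0=1 w4=0 clk=1 w6=1 w7=1 w3=0 w1=0
  Δ1: clk:1→0
  (1Δ to stable)
t=12 Δ0: w0=1 w4=0 clk=0 w6=1 w7=1 w3=0 w1=0
  Δ1: clk:0→1
  Δ2: w7:1→0
  Δ3: w4:0→1
  (3Δ to stable)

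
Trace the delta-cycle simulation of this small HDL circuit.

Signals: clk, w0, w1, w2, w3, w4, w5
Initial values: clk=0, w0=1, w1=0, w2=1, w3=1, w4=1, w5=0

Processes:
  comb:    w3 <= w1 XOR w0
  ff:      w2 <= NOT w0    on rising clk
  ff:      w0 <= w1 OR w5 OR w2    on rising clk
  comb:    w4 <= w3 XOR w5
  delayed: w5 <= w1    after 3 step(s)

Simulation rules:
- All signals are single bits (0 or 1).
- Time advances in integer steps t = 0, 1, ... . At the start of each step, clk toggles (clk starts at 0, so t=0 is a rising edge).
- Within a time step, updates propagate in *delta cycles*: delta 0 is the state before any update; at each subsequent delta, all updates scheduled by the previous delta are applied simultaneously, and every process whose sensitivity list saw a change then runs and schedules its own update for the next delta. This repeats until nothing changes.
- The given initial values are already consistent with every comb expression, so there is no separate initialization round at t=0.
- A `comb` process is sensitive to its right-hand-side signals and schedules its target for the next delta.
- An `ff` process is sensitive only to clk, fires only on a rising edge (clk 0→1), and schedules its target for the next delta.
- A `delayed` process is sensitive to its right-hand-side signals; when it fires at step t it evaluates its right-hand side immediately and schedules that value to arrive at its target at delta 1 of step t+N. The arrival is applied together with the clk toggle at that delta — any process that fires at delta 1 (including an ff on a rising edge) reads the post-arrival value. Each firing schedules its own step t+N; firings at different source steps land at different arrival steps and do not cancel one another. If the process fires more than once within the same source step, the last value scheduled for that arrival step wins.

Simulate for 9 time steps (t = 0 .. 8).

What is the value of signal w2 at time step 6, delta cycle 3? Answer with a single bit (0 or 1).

[bits: w2,clk,w1,w3,w0,w4,w5]
t=0: Δ0=1001110 Δ1=1101110 Δ2=0101110 | 2Δ
t=1: Δ0=0101110 Δ1=0001110 | 1Δ
t=2: Δ0=0001110 Δ1=0101110 Δ2=0101010 Δ3=0100010 Δ4=0100000 | 4Δ
t=3: Δ0=0100000 Δ1=0000000 | 1Δ
t=4: Δ0=0000000 Δ1=0100000 Δ2=1100000 | 2Δ
t=5: Δ0=1100000 Δ1=1000000 | 1Δ
t=6: Δ0=1000000 Δ1=1100000 Δ2=1100100 Δ3=1101100 Δ4=1101110 | 4Δ
t=7: Δ0=1101110 Δ1=1001110 | 1Δ
t=8: Δ0=1001110 Δ1=1101110 Δ2=0101110 | 2Δ

1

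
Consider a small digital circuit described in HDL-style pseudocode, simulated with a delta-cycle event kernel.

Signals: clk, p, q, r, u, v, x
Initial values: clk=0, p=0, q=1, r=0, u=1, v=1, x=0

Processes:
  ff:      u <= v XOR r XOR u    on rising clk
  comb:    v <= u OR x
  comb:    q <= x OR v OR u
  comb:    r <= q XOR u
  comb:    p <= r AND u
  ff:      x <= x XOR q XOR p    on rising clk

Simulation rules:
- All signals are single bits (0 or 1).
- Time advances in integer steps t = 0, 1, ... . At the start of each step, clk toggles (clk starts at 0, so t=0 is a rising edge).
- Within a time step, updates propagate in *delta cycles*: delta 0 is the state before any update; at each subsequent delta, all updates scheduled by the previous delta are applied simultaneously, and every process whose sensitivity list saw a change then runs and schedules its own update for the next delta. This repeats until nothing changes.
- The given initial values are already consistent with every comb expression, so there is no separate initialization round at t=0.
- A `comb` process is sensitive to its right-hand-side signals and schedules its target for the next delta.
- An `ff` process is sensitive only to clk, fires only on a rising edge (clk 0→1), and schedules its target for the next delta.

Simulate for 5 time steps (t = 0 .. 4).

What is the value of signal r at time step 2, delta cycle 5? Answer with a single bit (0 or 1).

t=0 Δ0: x=0 v=1 u=1 r=0 clk=0 q=1 p=0
  Δ1: clk:0→1
  Δ2: x:0→1, u:1→0
  Δ3: r:0→1
  (3Δ to stable)
t=1 Δ0: x=1 v=1 u=0 r=1 clk=1 q=1 p=0
  Δ1: clk:1→0
  (1Δ to stable)
t=2 Δ0: x=1 v=1 u=0 r=1 clk=0 q=1 p=0
  Δ1: clk:0→1
  Δ2: x:1→0
  Δ3: v:1→0
  Δ4: q:1→0
  Δ5: r:1→0
  (5Δ to stable)
t=3 Δ0: x=0 v=0 u=0 r=0 clk=1 q=0 p=0
  Δ1: clk:1→0
  (1Δ to stable)
t=4 Δ0: x=0 v=0 u=0 r=0 clk=0 q=0 p=0
  Δ1: clk:0→1
  (1Δ to stable)

0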